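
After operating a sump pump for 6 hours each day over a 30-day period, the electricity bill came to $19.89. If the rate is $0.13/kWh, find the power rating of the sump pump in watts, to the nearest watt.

850 W

Energy = $19.89 ÷ $0.13/kWh = 153 kWh
Runtime = 6 h/day × 30 days = 180 h
Power = 153 kWh ÷ 180 h = 0.85 kW = 850 W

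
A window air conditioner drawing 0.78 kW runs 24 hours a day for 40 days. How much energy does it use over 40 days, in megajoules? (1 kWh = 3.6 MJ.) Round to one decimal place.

2695.7 MJ

Runtime = 24 h × 40 = 960 h
Energy = 0.78 kW × 960 h = 748.8 kWh
= 748.8 × 3.6 MJ = 2695.7 MJ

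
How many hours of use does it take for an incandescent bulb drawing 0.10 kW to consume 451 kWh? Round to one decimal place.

4510.0 h

Hours = 451 kWh ÷ 0.1 kW = 4510.0 h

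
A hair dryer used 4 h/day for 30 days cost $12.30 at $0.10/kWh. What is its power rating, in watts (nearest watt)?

1025 W

Energy = $12.30 ÷ $0.10/kWh = 123 kWh
Runtime = 4 h/day × 30 days = 120 h
Power = 123 kWh ÷ 120 h = 1.025 kW = 1025 W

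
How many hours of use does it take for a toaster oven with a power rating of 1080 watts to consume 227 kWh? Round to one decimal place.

210.2 h

Hours = 227 kWh ÷ 1.08 kW = 210.2 h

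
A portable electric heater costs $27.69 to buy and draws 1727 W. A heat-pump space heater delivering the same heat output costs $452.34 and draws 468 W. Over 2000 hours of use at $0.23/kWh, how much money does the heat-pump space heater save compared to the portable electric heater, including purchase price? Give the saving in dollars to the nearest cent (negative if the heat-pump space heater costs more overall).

$154.49

portable electric heater: $27.69 + (1727/1000) kW × 2000 h × $0.23 = $27.69 + $794.42 = $822.11
heat-pump space heater: $452.34 + (468/1000) kW × 2000 h × $0.23 = $452.34 + $215.28 = $667.62
Saving = $822.11 − $667.62 = $154.49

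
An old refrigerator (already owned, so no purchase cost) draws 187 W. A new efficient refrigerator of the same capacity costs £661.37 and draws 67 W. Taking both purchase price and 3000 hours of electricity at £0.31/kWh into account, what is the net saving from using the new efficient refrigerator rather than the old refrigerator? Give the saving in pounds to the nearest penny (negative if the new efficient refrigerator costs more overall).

-£549.77

old refrigerator: £0.00 + (187/1000) kW × 3000 h × £0.31 = £0.00 + £173.91 = £173.91
new efficient refrigerator: £661.37 + (67/1000) kW × 3000 h × £0.31 = £661.37 + £62.31 = £723.68
Saving = £173.91 − £723.68 = −£549.77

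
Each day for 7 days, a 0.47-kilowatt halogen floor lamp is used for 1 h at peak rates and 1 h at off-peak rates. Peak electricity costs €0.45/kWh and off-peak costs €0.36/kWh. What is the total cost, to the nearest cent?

€2.66

Peak energy = 0.47 kW × 1 h × 7 = 3.29 kWh
Off-peak energy = 0.47 kW × 1 h × 7 = 3.29 kWh
Cost = 3.29 × €0.45 + 3.29 × €0.36 = €1.4805 + €1.1844 = €2.66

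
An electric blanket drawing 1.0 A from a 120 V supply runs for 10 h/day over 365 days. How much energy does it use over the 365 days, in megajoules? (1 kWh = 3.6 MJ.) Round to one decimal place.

Power = 1.0 A × 120 V = 120 W = 0.12 kW
Runtime = 10 h/day × 365 days = 3650 h
Energy = 0.12 kW × 3650 h = 438 kWh
= 438 × 3.6 MJ = 1576.8 MJ

1576.8 MJ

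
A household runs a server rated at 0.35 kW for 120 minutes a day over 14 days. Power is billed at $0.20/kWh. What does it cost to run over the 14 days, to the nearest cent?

Runtime = 120 min × 14 = 1680 min = 28 h
Energy = 0.35 kW × 28 h = 9.8 kWh
Cost = 9.8 kWh × $0.20/kWh = $1.96

$1.96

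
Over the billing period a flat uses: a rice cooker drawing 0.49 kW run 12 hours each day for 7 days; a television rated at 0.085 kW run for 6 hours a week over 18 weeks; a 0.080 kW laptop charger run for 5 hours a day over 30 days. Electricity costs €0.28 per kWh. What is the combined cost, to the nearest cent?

€17.46

rice cooker: Runtime = 12 h/day × 7 days = 84 h
rice cooker: 0.49 kW × 84 h = 41.16 kWh
television: Runtime = 6 h/week × 18 weeks = 108 h
television: 0.085 kW × 108 h = 9.18 kWh
laptop charger: Runtime = 5 h/day × 30 days = 150 h
laptop charger: 0.08 kW × 150 h = 12 kWh
Total energy = 62.34 kWh
Cost = 62.34 × €0.28 = €17.46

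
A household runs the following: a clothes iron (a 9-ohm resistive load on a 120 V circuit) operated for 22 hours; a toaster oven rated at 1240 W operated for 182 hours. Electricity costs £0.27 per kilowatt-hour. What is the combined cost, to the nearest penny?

£70.44

clothes iron: Power = V²/R = 120²/9 = 1600 W = 1.6 kW
clothes iron: 1.6 kW × 22 h = 35.2 kWh
toaster oven: 1.24 kW × 182 h = 225.68 kWh
Total energy = 260.88 kWh
Cost = 260.88 × £0.27 = £70.44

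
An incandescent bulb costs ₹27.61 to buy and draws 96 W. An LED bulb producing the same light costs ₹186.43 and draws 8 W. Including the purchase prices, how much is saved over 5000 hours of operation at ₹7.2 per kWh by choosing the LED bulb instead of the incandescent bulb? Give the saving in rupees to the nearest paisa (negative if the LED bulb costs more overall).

incandescent bulb: ₹27.61 + (96/1000) kW × 5000 h × ₹7.2 = ₹27.61 + ₹3456 = ₹3483.61
LED bulb: ₹186.43 + (8/1000) kW × 5000 h × ₹7.2 = ₹186.43 + ₹288 = ₹474.43
Saving = ₹3483.61 − ₹474.43 = ₹3009.18

₹3009.18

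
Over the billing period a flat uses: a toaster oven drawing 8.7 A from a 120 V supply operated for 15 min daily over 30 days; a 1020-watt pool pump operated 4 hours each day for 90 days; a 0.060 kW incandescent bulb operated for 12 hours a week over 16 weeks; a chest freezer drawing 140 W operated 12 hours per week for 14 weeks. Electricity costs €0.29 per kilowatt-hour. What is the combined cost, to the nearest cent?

toaster oven: Power = 8.7 A × 120 V = 1044 W = 1.044 kW
toaster oven: Runtime = 15 min × 30 = 450 min = 7.5 h
toaster oven: 1.044 kW × 7.5 h = 7.83 kWh
pool pump: Runtime = 4 h/day × 90 days = 360 h
pool pump: 1.02 kW × 360 h = 367.2 kWh
incandescent bulb: Runtime = 12 h/week × 16 weeks = 192 h
incandescent bulb: 0.06 kW × 192 h = 11.52 kWh
chest freezer: Runtime = 12 h/week × 14 weeks = 168 h
chest freezer: 0.14 kW × 168 h = 23.52 kWh
Total energy = 410.07 kWh
Cost = 410.07 × €0.29 = €118.92

€118.92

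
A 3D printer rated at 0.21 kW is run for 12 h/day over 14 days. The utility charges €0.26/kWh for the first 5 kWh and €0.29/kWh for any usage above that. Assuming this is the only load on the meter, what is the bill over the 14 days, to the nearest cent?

Runtime = 12 h/day × 14 days = 168 h
Energy = 0.21 kW × 168 h = 35.28 kWh
Tier 1 (0–5 kWh): 5 × €0.26 = €1.3
Above 5 kWh: 30.28 × €0.29 = €8.7812
Bill = €10.08

€10.08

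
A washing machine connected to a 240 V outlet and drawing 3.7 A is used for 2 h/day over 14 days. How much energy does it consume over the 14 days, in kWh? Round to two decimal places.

Power = 3.7 A × 240 V = 888 W = 0.888 kW
Runtime = 2 h/day × 14 days = 28 h
Energy = 0.888 kW × 28 h = 24.864 kWh ≈ 24.86 kWh

24.86 kWh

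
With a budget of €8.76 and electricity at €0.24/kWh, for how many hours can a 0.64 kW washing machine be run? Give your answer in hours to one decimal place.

57.0 h

Energy available = €8.76 ÷ €0.24/kWh = 36.5 kWh
Hours = 36.5 kWh ÷ 0.64 kW = 57.0 h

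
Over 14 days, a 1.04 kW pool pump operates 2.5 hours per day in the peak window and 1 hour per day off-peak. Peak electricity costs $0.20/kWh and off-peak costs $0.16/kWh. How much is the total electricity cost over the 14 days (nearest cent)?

$9.61

Peak energy = 1.04 kW × 2.5 h × 14 = 36.4 kWh
Off-peak energy = 1.04 kW × 1 h × 14 = 14.56 kWh
Cost = 36.4 × $0.20 + 14.56 × $0.16 = $7.28 + $2.3296 = $9.61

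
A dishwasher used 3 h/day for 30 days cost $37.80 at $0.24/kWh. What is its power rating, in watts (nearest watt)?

1750 W

Energy = $37.80 ÷ $0.24/kWh = 157.5 kWh
Runtime = 3 h/day × 30 days = 90 h
Power = 157.5 kWh ÷ 90 h = 1.75 kW = 1750 W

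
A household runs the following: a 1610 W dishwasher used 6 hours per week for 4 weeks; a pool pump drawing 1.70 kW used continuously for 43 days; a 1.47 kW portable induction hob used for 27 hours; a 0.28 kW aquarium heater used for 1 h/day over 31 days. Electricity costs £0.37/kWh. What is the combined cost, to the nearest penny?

dishwasher: Runtime = 6 h/week × 4 weeks = 24 h
dishwasher: 1.61 kW × 24 h = 38.64 kWh
pool pump: Runtime = 24 h × 43 = 1032 h
pool pump: 1.7 kW × 1032 h = 1754.4 kWh
portable induction hob: 1.47 kW × 27 h = 39.69 kWh
aquarium heater: Runtime = 1 h/day × 31 days = 31 h
aquarium heater: 0.28 kW × 31 h = 8.68 kWh
Total energy = 1841.41 kWh
Cost = 1841.41 × £0.37 = £681.32

£681.32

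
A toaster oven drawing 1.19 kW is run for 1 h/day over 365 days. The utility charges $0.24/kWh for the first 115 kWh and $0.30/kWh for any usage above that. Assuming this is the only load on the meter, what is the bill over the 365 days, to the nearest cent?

Runtime = 1 h/day × 365 days = 365 h
Energy = 1.19 kW × 365 h = 434.35 kWh
Tier 1 (0–115 kWh): 115 × $0.24 = $27.6
Above 115 kWh: 319.35 × $0.30 = $95.805
Bill = $123.41

$123.41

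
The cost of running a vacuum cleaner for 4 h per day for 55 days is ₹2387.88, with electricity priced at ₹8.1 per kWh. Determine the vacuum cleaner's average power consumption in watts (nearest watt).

Energy = ₹2387.88 ÷ ₹8.1/kWh = 294.8 kWh
Runtime = 4 h/day × 55 days = 220 h
Power = 294.8 kWh ÷ 220 h = 1.34 kW = 1340 W

1340 W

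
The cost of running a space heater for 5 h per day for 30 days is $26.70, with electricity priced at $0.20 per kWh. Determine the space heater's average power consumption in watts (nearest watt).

890 W

Energy = $26.70 ÷ $0.20/kWh = 133.5 kWh
Runtime = 5 h/day × 30 days = 150 h
Power = 133.5 kWh ÷ 150 h = 0.89 kW = 890 W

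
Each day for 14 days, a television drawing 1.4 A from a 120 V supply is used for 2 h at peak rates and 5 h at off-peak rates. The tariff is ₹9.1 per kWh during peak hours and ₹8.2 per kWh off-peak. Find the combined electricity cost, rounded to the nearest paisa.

Power = 1.4 A × 120 V = 168 W = 0.168 kW
Peak energy = 0.168 kW × 2 h × 14 = 4.704 kWh
Off-peak energy = 0.168 kW × 5 h × 14 = 11.76 kWh
Cost = 4.704 × ₹9.1 + 11.76 × ₹8.2 = ₹42.8064 + ₹96.432 = ₹139.24

₹139.24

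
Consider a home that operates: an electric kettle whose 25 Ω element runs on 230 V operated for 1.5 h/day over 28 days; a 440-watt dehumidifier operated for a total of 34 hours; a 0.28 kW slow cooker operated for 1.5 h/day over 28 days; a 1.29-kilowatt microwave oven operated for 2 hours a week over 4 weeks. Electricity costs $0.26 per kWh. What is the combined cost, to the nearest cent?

electric kettle: Power = V²/R = 230²/25 = 2116 W = 2.116 kW
electric kettle: Runtime = 1.5 h/day × 28 days = 42 h
electric kettle: 2.116 kW × 42 h = 88.872 kWh
dehumidifier: 0.44 kW × 34 h = 14.96 kWh
slow cooker: Runtime = 1.5 h/day × 28 days = 42 h
slow cooker: 0.28 kW × 42 h = 11.76 kWh
microwave oven: Runtime = 2 h/week × 4 weeks = 8 h
microwave oven: 1.29 kW × 8 h = 10.32 kWh
Total energy = 125.912 kWh
Cost = 125.912 × $0.26 = $32.74

$32.74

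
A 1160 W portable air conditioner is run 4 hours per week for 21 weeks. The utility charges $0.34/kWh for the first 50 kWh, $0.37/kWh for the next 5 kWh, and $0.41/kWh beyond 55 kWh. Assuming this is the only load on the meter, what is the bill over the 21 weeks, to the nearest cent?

Runtime = 4 h/week × 21 weeks = 84 h
Energy = 1.16 kW × 84 h = 97.44 kWh
Tier 1 (0–50 kWh): 50 × $0.34 = $17
Tier 2 (50–55 kWh): 5 × $0.37 = $1.85
Above 55 kWh: 42.44 × $0.41 = $17.4004
Bill = $36.25

$36.25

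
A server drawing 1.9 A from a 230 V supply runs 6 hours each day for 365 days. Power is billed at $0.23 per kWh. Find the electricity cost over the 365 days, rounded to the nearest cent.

Power = 1.9 A × 230 V = 437 W = 0.437 kW
Runtime = 6 h/day × 365 days = 2190 h
Energy = 0.437 kW × 2190 h = 957.03 kWh
Cost = 957.03 kWh × $0.23/kWh = $220.12

$220.12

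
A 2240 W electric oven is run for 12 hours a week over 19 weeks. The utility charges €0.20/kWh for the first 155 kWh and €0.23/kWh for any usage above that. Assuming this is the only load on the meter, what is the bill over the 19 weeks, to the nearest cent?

€112.82

Runtime = 12 h/week × 19 weeks = 228 h
Energy = 2.24 kW × 228 h = 510.72 kWh
Tier 1 (0–155 kWh): 155 × €0.20 = €31
Above 155 kWh: 355.72 × €0.23 = €81.8156
Bill = €112.82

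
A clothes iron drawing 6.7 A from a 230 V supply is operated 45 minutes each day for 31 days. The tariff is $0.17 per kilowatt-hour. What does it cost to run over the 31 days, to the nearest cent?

$6.09

Power = 6.7 A × 230 V = 1541 W = 1.541 kW
Runtime = 45 min × 31 = 1395 min = 23.25 h
Energy = 1.541 kW × 23.25 h = 35.82825 kWh
Cost = 35.82825 kWh × $0.17/kWh = $6.09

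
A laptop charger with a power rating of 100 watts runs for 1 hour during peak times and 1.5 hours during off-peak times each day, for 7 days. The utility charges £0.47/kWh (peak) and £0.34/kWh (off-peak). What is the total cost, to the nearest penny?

£0.69

Peak energy = 0.1 kW × 1 h × 7 = 0.7 kWh
Off-peak energy = 0.1 kW × 1.5 h × 7 = 1.05 kWh
Cost = 0.7 × £0.47 + 1.05 × £0.34 = £0.329 + £0.357 = £0.69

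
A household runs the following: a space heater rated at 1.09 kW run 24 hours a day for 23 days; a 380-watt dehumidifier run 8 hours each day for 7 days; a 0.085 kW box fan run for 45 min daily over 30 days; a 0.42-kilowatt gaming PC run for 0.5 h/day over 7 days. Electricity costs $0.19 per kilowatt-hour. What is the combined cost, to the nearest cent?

$119.01

space heater: Runtime = 24 h × 23 = 552 h
space heater: 1.09 kW × 552 h = 601.68 kWh
dehumidifier: Runtime = 8 h/day × 7 days = 56 h
dehumidifier: 0.38 kW × 56 h = 21.28 kWh
box fan: Runtime = 45 min × 30 = 1350 min = 22.5 h
box fan: 0.085 kW × 22.5 h = 1.9125 kWh
gaming PC: Runtime = 0.5 h/day × 7 days = 3.5 h
gaming PC: 0.42 kW × 3.5 h = 1.47 kWh
Total energy = 626.3425 kWh
Cost = 626.3425 × $0.19 = $119.01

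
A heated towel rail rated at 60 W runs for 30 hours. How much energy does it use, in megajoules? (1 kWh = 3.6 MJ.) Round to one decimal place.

6.5 MJ

Energy = 0.06 kW × 30 h = 1.8 kWh
= 1.8 × 3.6 MJ = 6.5 MJ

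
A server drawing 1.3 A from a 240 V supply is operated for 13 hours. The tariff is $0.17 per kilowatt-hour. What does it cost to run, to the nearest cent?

Power = 1.3 A × 240 V = 312 W = 0.312 kW
Energy = 0.312 kW × 13 h = 4.056 kWh
Cost = 4.056 kWh × $0.17/kWh = $0.69

$0.69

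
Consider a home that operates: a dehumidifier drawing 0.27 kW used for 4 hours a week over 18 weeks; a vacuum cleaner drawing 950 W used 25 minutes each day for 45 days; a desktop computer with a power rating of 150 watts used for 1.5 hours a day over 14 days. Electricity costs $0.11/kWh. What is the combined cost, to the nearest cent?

$4.44

dehumidifier: Runtime = 4 h/week × 18 weeks = 72 h
dehumidifier: 0.27 kW × 72 h = 19.44 kWh
vacuum cleaner: Runtime = 25 min × 45 = 1125 min = 18.75 h
vacuum cleaner: 0.95 kW × 18.75 h = 17.8125 kWh
desktop computer: Runtime = 1.5 h/day × 14 days = 21 h
desktop computer: 0.15 kW × 21 h = 3.15 kWh
Total energy = 40.4025 kWh
Cost = 40.4025 × $0.11 = $4.44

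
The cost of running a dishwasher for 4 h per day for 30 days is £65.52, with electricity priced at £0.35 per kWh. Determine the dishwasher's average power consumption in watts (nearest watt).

1560 W

Energy = £65.52 ÷ £0.35/kWh = 187.2 kWh
Runtime = 4 h/day × 30 days = 120 h
Power = 187.2 kWh ÷ 120 h = 1.56 kW = 1560 W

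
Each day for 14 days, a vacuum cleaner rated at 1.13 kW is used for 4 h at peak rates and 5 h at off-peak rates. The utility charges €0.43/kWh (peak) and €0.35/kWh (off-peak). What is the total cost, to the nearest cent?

€54.90

Peak energy = 1.13 kW × 4 h × 14 = 63.28 kWh
Off-peak energy = 1.13 kW × 5 h × 14 = 79.1 kWh
Cost = 63.28 × €0.43 + 79.1 × €0.35 = €27.2104 + €27.685 = €54.90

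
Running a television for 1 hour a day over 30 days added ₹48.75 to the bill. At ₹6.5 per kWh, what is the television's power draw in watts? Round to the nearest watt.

250 W

Energy = ₹48.75 ÷ ₹6.5/kWh = 7.5 kWh
Runtime = 1 h/day × 30 days = 30 h
Power = 7.5 kWh ÷ 30 h = 0.25 kW = 250 W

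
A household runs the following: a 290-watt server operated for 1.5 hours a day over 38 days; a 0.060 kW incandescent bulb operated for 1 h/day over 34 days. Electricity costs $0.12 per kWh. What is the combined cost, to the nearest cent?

server: Runtime = 1.5 h/day × 38 days = 57 h
server: 0.29 kW × 57 h = 16.53 kWh
incandescent bulb: Runtime = 1 h/day × 34 days = 34 h
incandescent bulb: 0.06 kW × 34 h = 2.04 kWh
Total energy = 18.57 kWh
Cost = 18.57 × $0.12 = $2.23

$2.23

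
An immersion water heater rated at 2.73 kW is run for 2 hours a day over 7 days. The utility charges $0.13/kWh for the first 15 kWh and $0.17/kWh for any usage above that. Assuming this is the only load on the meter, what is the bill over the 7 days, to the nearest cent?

$5.90

Runtime = 2 h/day × 7 days = 14 h
Energy = 2.73 kW × 14 h = 38.22 kWh
Tier 1 (0–15 kWh): 15 × $0.13 = $1.95
Above 15 kWh: 23.22 × $0.17 = $3.9474
Bill = $5.90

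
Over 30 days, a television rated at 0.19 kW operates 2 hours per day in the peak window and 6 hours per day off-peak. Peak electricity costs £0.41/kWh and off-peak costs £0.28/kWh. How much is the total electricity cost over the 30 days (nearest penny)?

Peak energy = 0.19 kW × 2 h × 30 = 11.4 kWh
Off-peak energy = 0.19 kW × 6 h × 30 = 34.2 kWh
Cost = 11.4 × £0.41 + 34.2 × £0.28 = £4.674 + £9.576 = £14.25

£14.25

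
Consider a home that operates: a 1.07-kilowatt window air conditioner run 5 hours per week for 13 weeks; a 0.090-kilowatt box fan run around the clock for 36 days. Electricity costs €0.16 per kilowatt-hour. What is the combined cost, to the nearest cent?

€23.57

window air conditioner: Runtime = 5 h/week × 13 weeks = 65 h
window air conditioner: 1.07 kW × 65 h = 69.55 kWh
box fan: Runtime = 24 h × 36 = 864 h
box fan: 0.09 kW × 864 h = 77.76 kWh
Total energy = 147.31 kWh
Cost = 147.31 × €0.16 = €23.57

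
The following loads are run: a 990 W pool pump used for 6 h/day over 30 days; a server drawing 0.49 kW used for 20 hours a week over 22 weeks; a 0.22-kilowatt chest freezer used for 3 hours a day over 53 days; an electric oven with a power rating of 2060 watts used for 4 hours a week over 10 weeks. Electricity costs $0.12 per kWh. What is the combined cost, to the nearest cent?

pool pump: Runtime = 6 h/day × 30 days = 180 h
pool pump: 0.99 kW × 180 h = 178.2 kWh
server: Runtime = 20 h/week × 22 weeks = 440 h
server: 0.49 kW × 440 h = 215.6 kWh
chest freezer: Runtime = 3 h/day × 53 days = 159 h
chest freezer: 0.22 kW × 159 h = 34.98 kWh
electric oven: Runtime = 4 h/week × 10 weeks = 40 h
electric oven: 2.06 kW × 40 h = 82.4 kWh
Total energy = 511.18 kWh
Cost = 511.18 × $0.12 = $61.34

$61.34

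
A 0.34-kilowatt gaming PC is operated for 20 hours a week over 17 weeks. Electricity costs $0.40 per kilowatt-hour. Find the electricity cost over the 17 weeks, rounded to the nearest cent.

$46.24

Runtime = 20 h/week × 17 weeks = 340 h
Energy = 0.34 kW × 340 h = 115.6 kWh
Cost = 115.6 kWh × $0.40/kWh = $46.24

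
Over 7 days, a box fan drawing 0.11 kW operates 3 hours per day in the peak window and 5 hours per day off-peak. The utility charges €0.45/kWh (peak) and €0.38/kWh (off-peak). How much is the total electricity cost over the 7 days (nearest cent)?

Peak energy = 0.11 kW × 3 h × 7 = 2.31 kWh
Off-peak energy = 0.11 kW × 5 h × 7 = 3.85 kWh
Cost = 2.31 × €0.45 + 3.85 × €0.38 = €1.0395 + €1.463 = €2.50

€2.50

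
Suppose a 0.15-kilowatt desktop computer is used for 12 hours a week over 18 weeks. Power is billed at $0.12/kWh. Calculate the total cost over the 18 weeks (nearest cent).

$3.89

Runtime = 12 h/week × 18 weeks = 216 h
Energy = 0.15 kW × 216 h = 32.4 kWh
Cost = 32.4 kWh × $0.12/kWh = $3.89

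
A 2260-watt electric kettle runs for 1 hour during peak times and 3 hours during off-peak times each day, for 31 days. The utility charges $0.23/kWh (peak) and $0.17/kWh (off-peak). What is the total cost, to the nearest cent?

$51.84

Peak energy = 2.26 kW × 1 h × 31 = 70.06 kWh
Off-peak energy = 2.26 kW × 3 h × 31 = 210.18 kWh
Cost = 70.06 × $0.23 + 210.18 × $0.17 = $16.1138 + $35.7306 = $51.84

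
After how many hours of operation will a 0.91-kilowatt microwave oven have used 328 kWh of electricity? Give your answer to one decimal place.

360.4 h

Hours = 328 kWh ÷ 0.91 kW = 360.4 h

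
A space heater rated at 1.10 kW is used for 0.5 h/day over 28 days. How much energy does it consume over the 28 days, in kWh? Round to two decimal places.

Runtime = 0.5 h/day × 28 days = 14 h
Energy = 1.1 kW × 14 h = 15.4 kWh

15.40 kWh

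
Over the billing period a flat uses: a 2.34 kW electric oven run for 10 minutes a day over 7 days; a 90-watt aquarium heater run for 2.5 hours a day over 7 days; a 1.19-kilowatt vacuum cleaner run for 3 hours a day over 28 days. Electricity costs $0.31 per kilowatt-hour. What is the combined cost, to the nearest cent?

electric oven: Runtime = 10 min × 7 = 70 min = 1.166666… h
electric oven: 2.34 kW × 1.166666… h = 2.73 kWh
aquarium heater: Runtime = 2.5 h/day × 7 days = 17.5 h
aquarium heater: 0.09 kW × 17.5 h = 1.575 kWh
vacuum cleaner: Runtime = 3 h/day × 28 days = 84 h
vacuum cleaner: 1.19 kW × 84 h = 99.96 kWh
Total energy = 104.265 kWh
Cost = 104.265 × $0.31 = $32.32

$32.32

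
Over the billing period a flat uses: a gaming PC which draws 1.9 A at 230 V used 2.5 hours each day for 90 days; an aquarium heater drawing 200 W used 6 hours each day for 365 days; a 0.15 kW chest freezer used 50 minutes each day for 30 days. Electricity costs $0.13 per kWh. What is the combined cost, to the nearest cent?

$70.21

gaming PC: Power = 1.9 A × 230 V = 437 W = 0.437 kW
gaming PC: Runtime = 2.5 h/day × 90 days = 225 h
gaming PC: 0.437 kW × 225 h = 98.325 kWh
aquarium heater: Runtime = 6 h/day × 365 days = 2190 h
aquarium heater: 0.2 kW × 2190 h = 438 kWh
chest freezer: Runtime = 50 min × 30 = 1500 min = 25 h
chest freezer: 0.15 kW × 25 h = 3.75 kWh
Total energy = 540.075 kWh
Cost = 540.075 × $0.13 = $70.21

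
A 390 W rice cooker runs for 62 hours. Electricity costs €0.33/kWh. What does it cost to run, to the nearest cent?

€7.98

Energy = 0.39 kW × 62 h = 24.18 kWh
Cost = 24.18 kWh × €0.33/kWh = €7.98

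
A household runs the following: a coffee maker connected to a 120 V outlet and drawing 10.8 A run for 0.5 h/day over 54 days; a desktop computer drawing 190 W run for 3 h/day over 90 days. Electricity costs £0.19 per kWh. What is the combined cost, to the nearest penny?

£16.40

coffee maker: Power = 10.8 A × 120 V = 1296 W = 1.296 kW
coffee maker: Runtime = 0.5 h/day × 54 days = 27 h
coffee maker: 1.296 kW × 27 h = 34.992 kWh
desktop computer: Runtime = 3 h/day × 90 days = 270 h
desktop computer: 0.19 kW × 270 h = 51.3 kWh
Total energy = 86.292 kWh
Cost = 86.292 × £0.19 = £16.40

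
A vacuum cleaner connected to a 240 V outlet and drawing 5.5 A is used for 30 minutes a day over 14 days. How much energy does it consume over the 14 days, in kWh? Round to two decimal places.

9.24 kWh

Power = 5.5 A × 240 V = 1320 W = 1.32 kW
Runtime = 30 min × 14 = 420 min = 7 h
Energy = 1.32 kW × 7 h = 9.24 kWh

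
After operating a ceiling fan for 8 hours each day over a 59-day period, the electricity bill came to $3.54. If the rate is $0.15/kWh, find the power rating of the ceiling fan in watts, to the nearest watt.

50 W

Energy = $3.54 ÷ $0.15/kWh = 23.6 kWh
Runtime = 8 h/day × 59 days = 472 h
Power = 23.6 kWh ÷ 472 h = 0.05 kW = 50 W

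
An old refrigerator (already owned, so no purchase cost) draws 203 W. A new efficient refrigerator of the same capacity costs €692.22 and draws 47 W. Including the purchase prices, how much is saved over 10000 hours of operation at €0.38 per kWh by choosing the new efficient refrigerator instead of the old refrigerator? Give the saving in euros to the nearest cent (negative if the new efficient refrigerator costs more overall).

-€99.42

old refrigerator: €0.00 + (203/1000) kW × 10000 h × €0.38 = €0.00 + €771.4 = €771.4
new efficient refrigerator: €692.22 + (47/1000) kW × 10000 h × €0.38 = €692.22 + €178.6 = €870.82
Saving = €771.4 − €870.82 = −€99.42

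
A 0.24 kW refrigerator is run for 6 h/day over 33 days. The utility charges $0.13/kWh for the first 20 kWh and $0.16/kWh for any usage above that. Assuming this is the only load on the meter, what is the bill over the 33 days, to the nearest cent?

$7.00

Runtime = 6 h/day × 33 days = 198 h
Energy = 0.24 kW × 198 h = 47.52 kWh
Tier 1 (0–20 kWh): 20 × $0.13 = $2.6
Above 20 kWh: 27.52 × $0.16 = $4.4032
Bill = $7.00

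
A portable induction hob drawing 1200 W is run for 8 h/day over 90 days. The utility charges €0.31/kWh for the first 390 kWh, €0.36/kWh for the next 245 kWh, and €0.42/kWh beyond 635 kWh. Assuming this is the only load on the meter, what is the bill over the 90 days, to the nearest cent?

Runtime = 8 h/day × 90 days = 720 h
Energy = 1.2 kW × 720 h = 864 kWh
Tier 1 (0–390 kWh): 390 × €0.31 = €120.9
Tier 2 (390–635 kWh): 245 × €0.36 = €88.2
Above 635 kWh: 229 × €0.42 = €96.18
Bill = €305.28

€305.28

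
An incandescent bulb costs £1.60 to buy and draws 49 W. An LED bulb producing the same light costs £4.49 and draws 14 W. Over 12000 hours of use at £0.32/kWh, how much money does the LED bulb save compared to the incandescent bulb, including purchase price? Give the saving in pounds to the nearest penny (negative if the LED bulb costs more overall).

£131.51

incandescent bulb: £1.60 + (49/1000) kW × 12000 h × £0.32 = £1.60 + £188.16 = £189.76
LED bulb: £4.49 + (14/1000) kW × 12000 h × £0.32 = £4.49 + £53.76 = £58.25
Saving = £189.76 − £58.25 = £131.51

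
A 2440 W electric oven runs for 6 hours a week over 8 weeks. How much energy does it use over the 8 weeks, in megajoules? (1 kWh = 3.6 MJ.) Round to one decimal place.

421.6 MJ

Runtime = 6 h/week × 8 weeks = 48 h
Energy = 2.44 kW × 48 h = 117.12 kWh
= 117.12 × 3.6 MJ = 421.6 MJ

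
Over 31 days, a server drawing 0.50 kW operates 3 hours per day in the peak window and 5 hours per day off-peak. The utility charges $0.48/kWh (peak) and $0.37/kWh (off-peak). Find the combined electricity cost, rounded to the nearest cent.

$51.00

Peak energy = 0.5 kW × 3 h × 31 = 46.5 kWh
Off-peak energy = 0.5 kW × 5 h × 31 = 77.5 kWh
Cost = 46.5 × $0.48 + 77.5 × $0.37 = $22.32 + $28.675 = $51.00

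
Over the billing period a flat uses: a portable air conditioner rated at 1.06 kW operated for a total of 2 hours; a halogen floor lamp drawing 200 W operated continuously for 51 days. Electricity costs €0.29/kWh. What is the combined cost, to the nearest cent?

€71.61

portable air conditioner: 1.06 kW × 2 h = 2.12 kWh
halogen floor lamp: Runtime = 24 h × 51 = 1224 h
halogen floor lamp: 0.2 kW × 1224 h = 244.8 kWh
Total energy = 246.92 kWh
Cost = 246.92 × €0.29 = €71.61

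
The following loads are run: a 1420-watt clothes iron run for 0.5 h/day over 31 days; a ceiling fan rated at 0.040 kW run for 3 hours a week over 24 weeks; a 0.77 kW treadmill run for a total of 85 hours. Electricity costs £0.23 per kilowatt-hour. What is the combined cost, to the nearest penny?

clothes iron: Runtime = 0.5 h/day × 31 days = 15.5 h
clothes iron: 1.42 kW × 15.5 h = 22.01 kWh
ceiling fan: Runtime = 3 h/week × 24 weeks = 72 h
ceiling fan: 0.04 kW × 72 h = 2.88 kWh
treadmill: 0.77 kW × 85 h = 65.45 kWh
Total energy = 90.34 kWh
Cost = 90.34 × £0.23 = £20.78

£20.78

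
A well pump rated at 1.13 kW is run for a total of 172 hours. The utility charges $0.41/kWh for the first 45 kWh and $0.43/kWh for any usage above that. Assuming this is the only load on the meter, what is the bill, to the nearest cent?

$82.67

Energy = 1.13 kW × 172 h = 194.36 kWh
Tier 1 (0–45 kWh): 45 × $0.41 = $18.45
Above 45 kWh: 149.36 × $0.43 = $64.2248
Bill = $82.67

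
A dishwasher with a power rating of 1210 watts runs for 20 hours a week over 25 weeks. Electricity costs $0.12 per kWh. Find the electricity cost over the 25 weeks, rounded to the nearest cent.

Runtime = 20 h/week × 25 weeks = 500 h
Energy = 1.21 kW × 500 h = 605 kWh
Cost = 605 kWh × $0.12/kWh = $72.60

$72.60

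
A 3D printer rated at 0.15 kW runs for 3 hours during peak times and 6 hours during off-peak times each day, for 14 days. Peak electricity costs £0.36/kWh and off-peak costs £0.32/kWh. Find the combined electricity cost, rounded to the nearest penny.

Peak energy = 0.15 kW × 3 h × 14 = 6.3 kWh
Off-peak energy = 0.15 kW × 6 h × 14 = 12.6 kWh
Cost = 6.3 × £0.36 + 12.6 × £0.32 = £2.268 + £4.032 = £6.30

£6.30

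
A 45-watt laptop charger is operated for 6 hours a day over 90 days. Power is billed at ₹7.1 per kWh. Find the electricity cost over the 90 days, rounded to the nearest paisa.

₹172.53

Runtime = 6 h/day × 90 days = 540 h
Energy = 0.045 kW × 540 h = 24.3 kWh
Cost = 24.3 kWh × ₹7.1/kWh = ₹172.53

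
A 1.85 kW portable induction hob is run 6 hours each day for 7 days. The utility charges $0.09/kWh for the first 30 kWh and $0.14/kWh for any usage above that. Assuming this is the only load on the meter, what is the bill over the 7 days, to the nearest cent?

Runtime = 6 h/day × 7 days = 42 h
Energy = 1.85 kW × 42 h = 77.7 kWh
Tier 1 (0–30 kWh): 30 × $0.09 = $2.7
Above 30 kWh: 47.7 × $0.14 = $6.678
Bill = $9.38

$9.38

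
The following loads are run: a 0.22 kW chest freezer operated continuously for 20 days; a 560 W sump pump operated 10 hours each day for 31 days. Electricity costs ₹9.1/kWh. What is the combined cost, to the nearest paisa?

chest freezer: Runtime = 24 h × 20 = 480 h
chest freezer: 0.22 kW × 480 h = 105.6 kWh
sump pump: Runtime = 10 h/day × 31 days = 310 h
sump pump: 0.56 kW × 310 h = 173.6 kWh
Total energy = 279.2 kWh
Cost = 279.2 × ₹9.1 = ₹2540.72

₹2540.72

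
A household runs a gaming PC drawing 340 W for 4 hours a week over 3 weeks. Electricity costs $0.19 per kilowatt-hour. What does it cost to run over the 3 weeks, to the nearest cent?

$0.78

Runtime = 4 h/week × 3 weeks = 12 h
Energy = 0.34 kW × 12 h = 4.08 kWh
Cost = 4.08 kWh × $0.19/kWh = $0.78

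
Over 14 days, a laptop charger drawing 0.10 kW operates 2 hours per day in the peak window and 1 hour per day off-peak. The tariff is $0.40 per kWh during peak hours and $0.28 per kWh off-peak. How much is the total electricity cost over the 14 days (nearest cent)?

$1.51

Peak energy = 0.1 kW × 2 h × 14 = 2.8 kWh
Off-peak energy = 0.1 kW × 1 h × 14 = 1.4 kWh
Cost = 2.8 × $0.40 + 1.4 × $0.28 = $1.12 + $0.392 = $1.51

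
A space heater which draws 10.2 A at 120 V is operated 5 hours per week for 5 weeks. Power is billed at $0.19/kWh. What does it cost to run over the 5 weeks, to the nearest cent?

Power = 10.2 A × 120 V = 1224 W = 1.224 kW
Runtime = 5 h/week × 5 weeks = 25 h
Energy = 1.224 kW × 25 h = 30.6 kWh
Cost = 30.6 kWh × $0.19/kWh = $5.81

$5.81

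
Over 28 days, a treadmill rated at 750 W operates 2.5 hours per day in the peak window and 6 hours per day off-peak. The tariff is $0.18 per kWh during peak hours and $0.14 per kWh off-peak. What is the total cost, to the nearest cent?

Peak energy = 0.75 kW × 2.5 h × 28 = 52.5 kWh
Off-peak energy = 0.75 kW × 6 h × 28 = 126 kWh
Cost = 52.5 × $0.18 + 126 × $0.14 = $9.45 + $17.64 = $27.09

$27.09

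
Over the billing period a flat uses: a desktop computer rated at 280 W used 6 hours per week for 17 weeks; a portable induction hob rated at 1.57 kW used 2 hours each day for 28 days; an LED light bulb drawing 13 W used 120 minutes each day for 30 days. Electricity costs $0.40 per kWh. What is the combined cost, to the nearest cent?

$46.90

desktop computer: Runtime = 6 h/week × 17 weeks = 102 h
desktop computer: 0.28 kW × 102 h = 28.56 kWh
portable induction hob: Runtime = 2 h/day × 28 days = 56 h
portable induction hob: 1.57 kW × 56 h = 87.92 kWh
LED light bulb: Runtime = 120 min × 30 = 3600 min = 60 h
LED light bulb: 0.013 kW × 60 h = 0.78 kWh
Total energy = 117.26 kWh
Cost = 117.26 × $0.40 = $46.90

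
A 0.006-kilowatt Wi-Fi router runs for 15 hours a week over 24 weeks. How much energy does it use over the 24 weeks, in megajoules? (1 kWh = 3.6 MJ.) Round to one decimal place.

Runtime = 15 h/week × 24 weeks = 360 h
Energy = 0.006 kW × 360 h = 2.16 kWh
= 2.16 × 3.6 MJ = 7.8 MJ

7.8 MJ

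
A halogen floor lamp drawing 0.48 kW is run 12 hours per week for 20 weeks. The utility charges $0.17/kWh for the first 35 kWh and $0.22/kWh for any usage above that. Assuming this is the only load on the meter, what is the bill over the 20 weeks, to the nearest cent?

Runtime = 12 h/week × 20 weeks = 240 h
Energy = 0.48 kW × 240 h = 115.2 kWh
Tier 1 (0–35 kWh): 35 × $0.17 = $5.95
Above 35 kWh: 80.2 × $0.22 = $17.644
Bill = $23.59

$23.59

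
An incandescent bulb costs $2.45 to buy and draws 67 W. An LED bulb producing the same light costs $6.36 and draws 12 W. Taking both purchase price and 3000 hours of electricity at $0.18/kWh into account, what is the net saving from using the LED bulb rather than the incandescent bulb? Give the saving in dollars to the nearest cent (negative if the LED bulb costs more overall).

$25.79

incandescent bulb: $2.45 + (67/1000) kW × 3000 h × $0.18 = $2.45 + $36.18 = $38.63
LED bulb: $6.36 + (12/1000) kW × 3000 h × $0.18 = $6.36 + $6.48 = $12.84
Saving = $38.63 − $12.84 = $25.79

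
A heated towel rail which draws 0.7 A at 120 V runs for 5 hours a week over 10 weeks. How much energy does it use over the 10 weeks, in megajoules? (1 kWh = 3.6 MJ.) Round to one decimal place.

15.1 MJ

Power = 0.7 A × 120 V = 84 W = 0.084 kW
Runtime = 5 h/week × 10 weeks = 50 h
Energy = 0.084 kW × 50 h = 4.2 kWh
= 4.2 × 3.6 MJ = 15.1 MJ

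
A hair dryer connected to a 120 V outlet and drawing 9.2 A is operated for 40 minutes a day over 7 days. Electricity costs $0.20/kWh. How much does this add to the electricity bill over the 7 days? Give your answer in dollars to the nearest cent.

$1.03

Power = 9.2 A × 120 V = 1104 W = 1.104 kW
Runtime = 40 min × 7 = 280 min = 4.666666… h
Energy = 1.104 kW × 4.666666… h = 5.152 kWh
Cost = 5.152 kWh × $0.20/kWh = $1.03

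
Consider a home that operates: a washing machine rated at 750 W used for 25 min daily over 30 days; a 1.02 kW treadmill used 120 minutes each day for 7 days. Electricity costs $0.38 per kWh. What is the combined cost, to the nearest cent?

$8.99

washing machine: Runtime = 25 min × 30 = 750 min = 12.5 h
washing machine: 0.75 kW × 12.5 h = 9.375 kWh
treadmill: Runtime = 120 min × 7 = 840 min = 14 h
treadmill: 1.02 kW × 14 h = 14.28 kWh
Total energy = 23.655 kWh
Cost = 23.655 × $0.38 = $8.99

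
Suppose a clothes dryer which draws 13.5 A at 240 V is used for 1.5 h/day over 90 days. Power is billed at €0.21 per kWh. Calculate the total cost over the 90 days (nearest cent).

Power = 13.5 A × 240 V = 3240 W = 3.24 kW
Runtime = 1.5 h/day × 90 days = 135 h
Energy = 3.24 kW × 135 h = 437.4 kWh
Cost = 437.4 kWh × €0.21/kWh = €91.85

€91.85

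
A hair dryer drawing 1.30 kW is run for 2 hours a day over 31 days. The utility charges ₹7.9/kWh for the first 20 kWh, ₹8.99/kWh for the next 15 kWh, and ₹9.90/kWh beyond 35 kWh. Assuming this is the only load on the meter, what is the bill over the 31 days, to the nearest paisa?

Runtime = 2 h/day × 31 days = 62 h
Energy = 1.3 kW × 62 h = 80.6 kWh
Tier 1 (0–20 kWh): 20 × ₹7.9 = ₹158
Tier 2 (20–35 kWh): 15 × ₹8.99 = ₹134.85
Above 35 kWh: 45.6 × ₹9.90 = ₹451.44
Bill = ₹744.29

₹744.29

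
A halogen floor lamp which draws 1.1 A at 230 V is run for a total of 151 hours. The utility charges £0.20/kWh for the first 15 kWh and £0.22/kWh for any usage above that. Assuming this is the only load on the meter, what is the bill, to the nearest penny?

£8.10

Power = 1.1 A × 230 V = 253 W = 0.253 kW
Energy = 0.253 kW × 151 h = 38.203 kWh
Tier 1 (0–15 kWh): 15 × £0.20 = £3
Above 15 kWh: 23.203 × £0.22 = £5.10466
Bill = £8.10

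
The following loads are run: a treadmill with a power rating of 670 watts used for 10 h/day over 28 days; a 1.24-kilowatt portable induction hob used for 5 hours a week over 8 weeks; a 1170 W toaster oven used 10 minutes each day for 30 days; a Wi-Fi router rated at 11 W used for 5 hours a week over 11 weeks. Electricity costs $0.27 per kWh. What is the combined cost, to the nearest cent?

$65.79

treadmill: Runtime = 10 h/day × 28 days = 280 h
treadmill: 0.67 kW × 280 h = 187.6 kWh
portable induction hob: Runtime = 5 h/week × 8 weeks = 40 h
portable induction hob: 1.24 kW × 40 h = 49.6 kWh
toaster oven: Runtime = 10 min × 30 = 300 min = 5 h
toaster oven: 1.17 kW × 5 h = 5.85 kWh
Wi-Fi router: Runtime = 5 h/week × 11 weeks = 55 h
Wi-Fi router: 0.011 kW × 55 h = 0.605 kWh
Total energy = 243.655 kWh
Cost = 243.655 × $0.27 = $65.79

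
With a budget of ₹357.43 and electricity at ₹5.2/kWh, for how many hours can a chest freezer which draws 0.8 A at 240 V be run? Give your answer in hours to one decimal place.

Power = 0.8 A × 240 V = 192 W = 0.192 kW
Energy available = ₹357.43 ÷ ₹5.2/kWh = 68.7365 kWh
Hours = 68.7365 kWh ÷ 0.192 kW = 358.0 h

358.0 h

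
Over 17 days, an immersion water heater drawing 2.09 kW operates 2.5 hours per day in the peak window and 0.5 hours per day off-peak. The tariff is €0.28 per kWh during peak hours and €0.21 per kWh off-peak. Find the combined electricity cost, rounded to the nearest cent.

€28.60

Peak energy = 2.09 kW × 2.5 h × 17 = 88.825 kWh
Off-peak energy = 2.09 kW × 0.5 h × 17 = 17.765 kWh
Cost = 88.825 × €0.28 + 17.765 × €0.21 = €24.871 + €3.73065 = €28.60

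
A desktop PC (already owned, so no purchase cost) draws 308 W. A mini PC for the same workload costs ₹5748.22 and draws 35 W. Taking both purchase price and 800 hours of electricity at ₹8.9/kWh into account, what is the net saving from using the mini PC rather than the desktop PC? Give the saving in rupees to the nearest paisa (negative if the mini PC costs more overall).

-₹3804.46

desktop PC: ₹0.00 + (308/1000) kW × 800 h × ₹8.9 = ₹0.00 + ₹2192.96 = ₹2192.96
mini PC: ₹5748.22 + (35/1000) kW × 800 h × ₹8.9 = ₹5748.22 + ₹249.2 = ₹5997.42
Saving = ₹2192.96 − ₹5997.42 = −₹3804.46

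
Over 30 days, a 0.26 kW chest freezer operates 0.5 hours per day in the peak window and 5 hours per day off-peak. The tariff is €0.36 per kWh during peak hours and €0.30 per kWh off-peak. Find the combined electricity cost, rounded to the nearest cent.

€13.10

Peak energy = 0.26 kW × 0.5 h × 30 = 3.9 kWh
Off-peak energy = 0.26 kW × 5 h × 30 = 39 kWh
Cost = 3.9 × €0.36 + 39 × €0.30 = €1.404 + €11.7 = €13.10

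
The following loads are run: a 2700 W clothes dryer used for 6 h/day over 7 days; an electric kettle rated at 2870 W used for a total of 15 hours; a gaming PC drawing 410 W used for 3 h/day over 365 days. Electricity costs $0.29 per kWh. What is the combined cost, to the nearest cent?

$175.57

clothes dryer: Runtime = 6 h/day × 7 days = 42 h
clothes dryer: 2.7 kW × 42 h = 113.4 kWh
electric kettle: 2.87 kW × 15 h = 43.05 kWh
gaming PC: Runtime = 3 h/day × 365 days = 1095 h
gaming PC: 0.41 kW × 1095 h = 448.95 kWh
Total energy = 605.4 kWh
Cost = 605.4 × $0.29 = $175.57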